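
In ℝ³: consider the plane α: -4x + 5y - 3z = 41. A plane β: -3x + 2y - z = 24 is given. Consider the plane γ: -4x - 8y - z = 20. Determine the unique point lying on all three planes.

(-6, 1, -4)

Solving the 3×3 linear system -4x + 5y - 3z = 41, -3x + 2y - z = 24, -4x - 8y - z = 20 (e.g. by elimination or Cramer's rule, determinant = -51) gives (-6, 1, -4).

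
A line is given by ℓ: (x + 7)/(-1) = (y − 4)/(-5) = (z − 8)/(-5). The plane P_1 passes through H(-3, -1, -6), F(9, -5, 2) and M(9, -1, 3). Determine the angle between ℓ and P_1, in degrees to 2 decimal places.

ℓ has direction (-1, -5, -5) through (-7, 4, 8).
HF = (12, -4, 8), HM = (12, 0, 9); a normal to P_1 is HF × HM = (-36, -12, 48).
Using H: P_1 has equation -36x - 12y + 48z = -168.
sin θ = |n·v| / (|n||v|) = |-144| / (√3744 · √51) = 0.32954.
θ ≈ 19.24°.

19.24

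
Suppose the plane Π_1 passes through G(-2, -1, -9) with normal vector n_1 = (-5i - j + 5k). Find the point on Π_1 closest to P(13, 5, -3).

(8, 4, 2)

Π_1: n_1·r = n_1·G gives -5x - y + 5z = -34.
Foot = P − λn with λ = (n·P − d)/|n|² = (-85 − (-34))/51 = -1.
Foot = (13, 5, -3) − (-1)·(-5, -1, 5) = (8, 4, 2).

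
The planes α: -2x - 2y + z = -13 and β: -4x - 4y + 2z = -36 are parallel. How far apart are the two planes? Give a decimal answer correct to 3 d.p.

Rescale β by 1/2: -2x - 2y + z = -18. Then distance = |-13 − (-18)| / √9 ≈ 1.667.

1.667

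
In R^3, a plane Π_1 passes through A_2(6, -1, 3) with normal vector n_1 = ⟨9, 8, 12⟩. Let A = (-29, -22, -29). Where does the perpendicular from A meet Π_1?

Π_1: n_1·r = n_1·A_2 gives 9x + 8y + 12z = 82.
Foot = A − λn with λ = (n·A − d)/|n|² = (-785 − 82)/289 = -3.
Foot = (-29, -22, -29) − (-3)·(9, 8, 12) = (-2, 2, 7).

(-2, 2, 7)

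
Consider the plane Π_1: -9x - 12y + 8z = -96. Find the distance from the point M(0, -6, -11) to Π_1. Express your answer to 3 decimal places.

4.706

n·M − d = (-9)·(0) + (-12)·(-6) + (8)·(-11) − (-96) = 80; |n| = √289.
Distance = |80| / √289 = 80/√289 ≈ 4.706.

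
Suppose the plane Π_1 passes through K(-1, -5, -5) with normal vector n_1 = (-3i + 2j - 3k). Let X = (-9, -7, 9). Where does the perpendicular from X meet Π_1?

(-12, -5, 6)

Π_1: n_1·r = n_1·K gives -3x + 2y - 3z = 8.
Foot = X − λn with λ = (n·X − d)/|n|² = (-14 − 8)/22 = -1.
Foot = (-9, -7, 9) − (-1)·(-3, 2, -3) = (-12, -5, 6).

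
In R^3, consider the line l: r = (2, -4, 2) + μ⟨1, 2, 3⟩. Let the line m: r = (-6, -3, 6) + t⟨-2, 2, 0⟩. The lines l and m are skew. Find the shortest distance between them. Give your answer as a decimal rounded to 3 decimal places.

Common perpendicular direction n = (1, 2, 3) × (-2, 2, 0) = (-6, -6, 6).
With w = (-6, -3, 6) − (2, -4, 2) = (-8, 1, 4), w · n = 66.
Distance = |w · n| / |n| = |66| / √108 ≈ 6.351.

6.351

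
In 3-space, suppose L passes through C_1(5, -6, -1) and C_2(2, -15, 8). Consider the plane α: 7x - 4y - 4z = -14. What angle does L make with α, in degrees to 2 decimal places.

A direction vector for L is C_2 − C_1 = (-3, -9, 9).
sin θ = |n·v| / (|n||v|) = |-21| / (√81 · √171) = 0.17843.
θ ≈ 10.28°.

10.28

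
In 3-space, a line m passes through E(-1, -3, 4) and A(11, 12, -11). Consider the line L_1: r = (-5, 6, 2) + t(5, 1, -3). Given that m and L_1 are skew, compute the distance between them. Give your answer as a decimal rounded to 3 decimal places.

1.314

A direction vector for m is A − E = (12, 15, -15).
Common perpendicular direction n = (12, 15, -15) × (5, 1, -3) = (-30, -39, -63).
With w = (-5, 6, 2) − (-1, -3, 4) = (-4, 9, -2), w · n = -105.
Distance = |w · n| / |n| = |-105| / √6390 ≈ 1.314.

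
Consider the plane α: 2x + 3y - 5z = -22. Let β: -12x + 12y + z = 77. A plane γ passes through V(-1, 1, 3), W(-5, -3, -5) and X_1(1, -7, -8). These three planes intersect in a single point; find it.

(-3, 3, 5)

VW = (-4, -4, -8), VX_1 = (2, -8, -11); a normal to γ is VW × VX_1 = (-20, -60, 40).
Using V: γ has equation -20x - 60y + 40z = 80.
Solving the 3×3 linear system 2x + 3y - 5z = -22, -12x + 12y + z = 77, -20x - 60y + 40z = 80 (e.g. by elimination or Cramer's rule, determinant = -2340) gives (-3, 3, 5).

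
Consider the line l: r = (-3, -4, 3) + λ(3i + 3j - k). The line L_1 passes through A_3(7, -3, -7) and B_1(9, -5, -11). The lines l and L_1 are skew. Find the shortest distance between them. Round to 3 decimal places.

0.477

A direction vector for L_1 is B_1 − A_3 = (2, -2, -4).
Common perpendicular direction n = (3, 3, -1) × (2, -2, -4) = (-14, 10, -12).
With w = (7, -3, -7) − (-3, -4, 3) = (10, 1, -10), w · n = -10.
Distance = |w · n| / |n| = |-10| / √440 ≈ 0.477.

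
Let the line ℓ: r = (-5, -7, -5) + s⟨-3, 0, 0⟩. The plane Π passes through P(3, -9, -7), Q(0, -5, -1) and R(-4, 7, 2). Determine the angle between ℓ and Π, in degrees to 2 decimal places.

67.38

PQ = (-3, 4, 6), PR = (-7, 16, 9); a normal to Π is PQ × PR = (-60, -15, -20).
Using P: Π has equation -60x - 15y - 20z = 95.
sin θ = |n·v| / (|n||v|) = |180| / (√4225 · √9) = 0.92308.
θ ≈ 67.38°.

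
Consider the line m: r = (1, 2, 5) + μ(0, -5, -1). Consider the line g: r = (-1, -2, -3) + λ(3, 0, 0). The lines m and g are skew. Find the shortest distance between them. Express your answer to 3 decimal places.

Common perpendicular direction n = (0, -5, -1) × (3, 0, 0) = (0, -3, 15).
With w = (-1, -2, -3) − (1, 2, 5) = (-2, -4, -8), w · n = -108.
Distance = |w · n| / |n| = |-108| / √234 ≈ 7.060.

7.060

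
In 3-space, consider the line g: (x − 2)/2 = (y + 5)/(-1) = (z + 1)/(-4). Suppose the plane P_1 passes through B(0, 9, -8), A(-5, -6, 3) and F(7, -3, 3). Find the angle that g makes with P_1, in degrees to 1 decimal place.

61.1

g has direction (2, -1, -4) through (2, -5, -1).
BA = (-5, -15, 11), BF = (7, -12, 11); a normal to P_1 is BA × BF = (-33, 132, 165).
Using B: P_1 has equation -33x + 132y + 165z = -132.
sin θ = |n·v| / (|n||v|) = |-858| / (√45738 · √21) = 0.87547.
θ ≈ 61.1°.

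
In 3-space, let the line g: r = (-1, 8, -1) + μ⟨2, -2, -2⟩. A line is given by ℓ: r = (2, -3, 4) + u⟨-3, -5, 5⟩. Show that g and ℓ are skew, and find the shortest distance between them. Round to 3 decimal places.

3.703

Common perpendicular direction n = (2, -2, -2) × (-3, -5, 5) = (-20, -4, -16).
With w = (2, -3, 4) − (-1, 8, -1) = (3, -11, 5), w · n = -96.
Since n ≠ 0 the lines are not parallel, and w · n = -96 ≠ 0 so they do not intersect; hence they are skew.
Distance = |w · n| / |n| = |-96| / √672 ≈ 3.703.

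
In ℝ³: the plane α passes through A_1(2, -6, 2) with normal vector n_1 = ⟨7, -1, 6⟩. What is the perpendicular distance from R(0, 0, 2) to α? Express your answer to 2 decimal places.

α: n_1·r = n_1·A_1 gives 7x - y + 6z = 32.
n·R − d = (7)·(0) + (-1)·(0) + (6)·(2) − 32 = -20; |n| = √86.
Distance = |-20| / √86 = 20/√86 ≈ 2.16.

2.16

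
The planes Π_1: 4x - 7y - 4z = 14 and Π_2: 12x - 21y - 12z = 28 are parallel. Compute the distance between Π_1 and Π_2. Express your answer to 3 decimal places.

Rescale Π_2 by 1/3: 4x - 7y - 4z = 28/3. Then distance = |14 − (28/3)| / √81 ≈ 0.519.

0.519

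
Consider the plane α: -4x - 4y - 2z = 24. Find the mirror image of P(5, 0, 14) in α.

(-11, -16, 6)

λ = (n·P − d)/|n|² = (-48 − 24)/36 = -2.
Reflection = P − 2λn = (5, 0, 14) − (-4)·(-4, -4, -2) = (-11, -16, 6).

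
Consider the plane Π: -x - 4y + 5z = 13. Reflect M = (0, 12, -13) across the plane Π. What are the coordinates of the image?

λ = (n·M − d)/|n|² = (-113 − 13)/42 = -3.
Reflection = M − 2λn = (0, 12, -13) − (-6)·(-1, -4, 5) = (-6, -12, 17).

(-6, -12, 17)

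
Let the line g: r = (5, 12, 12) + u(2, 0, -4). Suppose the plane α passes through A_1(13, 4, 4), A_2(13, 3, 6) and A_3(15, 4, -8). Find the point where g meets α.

A_1A_2 = (0, -1, 2), A_1A_3 = (2, 0, -12); a normal to α is A_1A_2 × A_1A_3 = (12, 4, 2).
Using A_1: α has equation 12x + 4y + 2z = 180.
Substitute r = (5, 12, 12) + t(2, 0, -4) into the plane: 132 + 16t = 180, so t = 3.
Intersection: (5, 12, 12) + 3·(2, 0, -4) = (11, 12, 0).

(11, 12, 0)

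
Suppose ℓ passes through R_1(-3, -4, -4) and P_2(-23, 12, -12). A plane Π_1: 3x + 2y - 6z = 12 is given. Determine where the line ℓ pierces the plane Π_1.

A direction vector for ℓ is P_2 − R_1 = (-20, 16, -8).
Substitute r = (-3, -4, -4) + t(-20, 16, -8) into the plane: 7 + 20t = 12, so t = 1/4.
Intersection: (-3, -4, -4) + (1/4)·(-20, 16, -8) = (-8, 0, -6).

(-8, 0, -6)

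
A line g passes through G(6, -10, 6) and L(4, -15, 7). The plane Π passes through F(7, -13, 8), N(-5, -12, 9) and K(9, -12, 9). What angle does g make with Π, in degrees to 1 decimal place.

A direction vector for g is L − G = (-2, -5, 1).
FN = (-12, 1, 1), FK = (2, 1, 1); a normal to Π is FN × FK = (0, 14, -14).
Using F: Π has equation 14y - 14z = -294.
sin θ = |n·v| / (|n||v|) = |-84| / (√392 · √30) = 0.77460.
θ ≈ 50.8°.

50.8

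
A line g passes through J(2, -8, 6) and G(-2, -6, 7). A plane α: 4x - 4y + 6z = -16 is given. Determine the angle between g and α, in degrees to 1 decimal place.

28.4

A direction vector for g is G − J = (-4, 2, 1).
sin θ = |n·v| / (|n||v|) = |-18| / (√68 · √21) = 0.47633.
θ ≈ 28.4°.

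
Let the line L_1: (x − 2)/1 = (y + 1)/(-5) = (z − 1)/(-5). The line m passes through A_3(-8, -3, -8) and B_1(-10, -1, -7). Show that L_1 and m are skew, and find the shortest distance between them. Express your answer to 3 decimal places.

L_1 has direction (1, -5, -5) through (2, -1, 1).
A direction vector for m is B_1 − A_3 = (-2, 2, 1).
Common perpendicular direction n = (1, -5, -5) × (-2, 2, 1) = (5, 9, -8).
With w = (-8, -3, -8) − (2, -1, 1) = (-10, -2, -9), w · n = 4.
Since n ≠ 0 the lines are not parallel, and w · n = 4 ≠ 0 so they do not intersect; hence they are skew.
Distance = |w · n| / |n| = |4| / √170 ≈ 0.307.

0.307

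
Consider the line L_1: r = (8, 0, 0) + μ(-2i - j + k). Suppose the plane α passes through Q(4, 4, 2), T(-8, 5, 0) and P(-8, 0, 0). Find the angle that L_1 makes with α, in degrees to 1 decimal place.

QT = (-12, 1, -2), QP = (-12, -4, -2); a normal to α is QT × QP = (-10, 0, 60).
Using Q: α has equation -10x + 60z = 80.
sin θ = |n·v| / (|n||v|) = |80| / (√3700 · √6) = 0.53692.
θ ≈ 32.5°.

32.5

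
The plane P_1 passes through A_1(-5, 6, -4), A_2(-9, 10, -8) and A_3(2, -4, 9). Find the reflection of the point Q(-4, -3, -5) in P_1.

A_1A_2 = (-4, 4, -4), A_1A_3 = (7, -10, 13); a normal to P_1 is A_1A_2 × A_1A_3 = (12, 24, 12).
Using A_1: P_1 has equation 12x + 24y + 12z = 36.
λ = (n·Q − d)/|n|² = (-180 − 36)/864 = -1/4.
Reflection = Q − 2λn = (-4, -3, -5) − (-1/2)·(12, 24, 12) = (2, 9, 1).

(2, 9, 1)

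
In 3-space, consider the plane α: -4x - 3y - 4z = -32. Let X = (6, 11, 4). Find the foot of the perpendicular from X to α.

(2, 8, 0)

Foot = X − λn with λ = (n·X − d)/|n|² = (-73 − (-32))/41 = -1.
Foot = (6, 11, 4) − (-1)·(-4, -3, -4) = (2, 8, 0).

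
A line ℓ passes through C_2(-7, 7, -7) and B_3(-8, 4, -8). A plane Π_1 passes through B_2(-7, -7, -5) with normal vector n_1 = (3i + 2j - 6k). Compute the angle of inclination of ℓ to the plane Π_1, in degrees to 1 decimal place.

7.4

A direction vector for ℓ is B_3 − C_2 = (-1, -3, -1).
Π_1: n_1·r = n_1·B_2 gives 3x + 2y - 6z = -5.
sin θ = |n·v| / (|n||v|) = |-3| / (√49 · √11) = 0.12922.
θ ≈ 7.4°.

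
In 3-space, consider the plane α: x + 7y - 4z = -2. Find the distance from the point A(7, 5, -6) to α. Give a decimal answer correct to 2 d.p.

8.37

n·A − d = (1)·(7) + (7)·(5) + (-4)·(-6) − (-2) = 68; |n| = √66.
Distance = |68| / √66 = 68/√66 ≈ 8.37.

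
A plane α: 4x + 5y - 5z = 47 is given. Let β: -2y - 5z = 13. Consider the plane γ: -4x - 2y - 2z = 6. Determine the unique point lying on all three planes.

Solving the 3×3 linear system 4x + 5y - 5z = 47, -2y - 5z = 13, -4x - 2y - 2z = 6 (e.g. by elimination or Cramer's rule, determinant = 116) gives (-2, 6, -5).

(-2, 6, -5)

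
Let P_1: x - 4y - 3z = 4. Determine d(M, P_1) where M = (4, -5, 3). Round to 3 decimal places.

n·M − d = (1)·(4) + (-4)·(-5) + (-3)·(3) − 4 = 11; |n| = √26.
Distance = |11| / √26 = 11/√26 ≈ 2.157.

2.157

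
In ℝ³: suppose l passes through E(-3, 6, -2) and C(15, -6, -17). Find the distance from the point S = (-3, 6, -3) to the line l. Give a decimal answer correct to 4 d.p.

0.8218

A direction vector for l is C − E = (18, -12, -15).
Taking (-3, 6, -2) on l with direction v = (18, -12, -15): w = S − (-3, 6, -2) = (0, 0, -1), and w × v = (-12, -18, 0).
Distance = |w × v| / |v| = √468 / √693 ≈ 0.8218.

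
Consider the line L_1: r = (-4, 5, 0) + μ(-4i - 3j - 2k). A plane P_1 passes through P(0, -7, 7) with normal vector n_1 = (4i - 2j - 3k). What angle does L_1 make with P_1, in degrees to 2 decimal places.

7.93

P_1: n_1·r = n_1·P gives 4x - 2y - 3z = -7.
sin θ = |n·v| / (|n||v|) = |-4| / (√29 · √29) = 0.13793.
θ ≈ 7.93°.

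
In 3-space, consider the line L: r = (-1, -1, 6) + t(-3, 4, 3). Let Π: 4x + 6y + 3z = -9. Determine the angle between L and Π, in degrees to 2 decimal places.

sin θ = |n·v| / (|n||v|) = |21| / (√61 · √34) = 0.46112.
θ ≈ 27.46°.

27.46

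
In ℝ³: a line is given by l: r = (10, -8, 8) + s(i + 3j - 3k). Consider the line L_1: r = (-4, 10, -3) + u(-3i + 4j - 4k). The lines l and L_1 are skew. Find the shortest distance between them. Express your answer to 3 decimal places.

4.950

Common perpendicular direction n = (1, 3, -3) × (-3, 4, -4) = (0, 13, 13).
With w = (-4, 10, -3) − (10, -8, 8) = (-14, 18, -11), w · n = 91.
Distance = |w · n| / |n| = |91| / √338 ≈ 4.950.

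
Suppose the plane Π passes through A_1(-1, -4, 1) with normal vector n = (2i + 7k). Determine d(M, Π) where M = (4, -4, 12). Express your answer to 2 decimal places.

Π: n·r = n·A_1 gives 2x + 7z = 5.
n·M − d = (2)·(4) + (0)·(-4) + (7)·(12) − 5 = 87; |n| = √53.
Distance = |87| / √53 = 87/√53 ≈ 11.95.

11.95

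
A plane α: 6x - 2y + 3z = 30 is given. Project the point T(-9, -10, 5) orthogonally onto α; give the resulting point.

(-3, -12, 8)

Foot = T − λn with λ = (n·T − d)/|n|² = (-19 − 30)/49 = -1.
Foot = (-9, -10, 5) − (-1)·(6, -2, 3) = (-3, -12, 8).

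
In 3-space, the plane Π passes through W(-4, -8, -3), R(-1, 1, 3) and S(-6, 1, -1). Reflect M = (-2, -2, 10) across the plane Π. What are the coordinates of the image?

WR = (3, 9, 6), WS = (-2, 9, 2); a normal to Π is WR × WS = (-36, -18, 45).
Using W: Π has equation -36x - 18y + 45z = 153.
λ = (n·M − d)/|n|² = (558 − 153)/3645 = 1/9.
Reflection = M − 2λn = (-2, -2, 10) − (2/9)·(-36, -18, 45) = (6, 2, 0).

(6, 2, 0)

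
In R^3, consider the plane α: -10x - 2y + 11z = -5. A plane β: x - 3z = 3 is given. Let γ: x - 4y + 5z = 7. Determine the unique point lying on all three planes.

(0, -3, -1)

Solving the 3×3 linear system -10x - 2y + 11z = -5, x - 3z = 3, x - 4y + 5z = 7 (e.g. by elimination or Cramer's rule, determinant = 92) gives (0, -3, -1).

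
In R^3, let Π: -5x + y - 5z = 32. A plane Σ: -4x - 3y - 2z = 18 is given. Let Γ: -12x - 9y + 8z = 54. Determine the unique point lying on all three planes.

(-6, 2, 0)

Solving the 3×3 linear system -5x + y - 5z = 32, -4x - 3y - 2z = 18, -12x - 9y + 8z = 54 (e.g. by elimination or Cramer's rule, determinant = 266) gives (-6, 2, 0).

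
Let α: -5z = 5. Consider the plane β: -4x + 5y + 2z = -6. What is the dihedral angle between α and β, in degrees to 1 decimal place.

cos θ = |n₁·n₂| / (|n₁||n₂|) = |-10| / (√25 · √45).
θ = arccos(0.29814) ≈ 72.7°.

72.7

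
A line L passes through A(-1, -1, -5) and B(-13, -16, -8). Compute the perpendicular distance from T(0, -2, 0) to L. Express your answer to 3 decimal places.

5.159

A direction vector for L is B − A = (-12, -15, -3).
Taking (-1, -1, -5) on L with direction v = (-12, -15, -3): w = T − (-1, -1, -5) = (1, -1, 5), and w × v = (78, -57, -27).
Distance = |w × v| / |v| = √10062 / √378 ≈ 5.159.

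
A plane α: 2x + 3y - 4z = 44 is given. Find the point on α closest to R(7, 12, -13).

(3, 6, -5)

Foot = R − λn with λ = (n·R − d)/|n|² = (102 − 44)/29 = 2.
Foot = (7, 12, -13) − 2·(2, 3, -4) = (3, 6, -5).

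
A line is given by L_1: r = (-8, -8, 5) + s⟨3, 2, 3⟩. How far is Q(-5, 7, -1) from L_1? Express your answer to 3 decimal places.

15.810

Taking (-8, -8, 5) on L_1 with direction v = (3, 2, 3): w = Q − (-8, -8, 5) = (3, 15, -6), and w × v = (57, -27, -39).
Distance = |w × v| / |v| = √5499 / √22 ≈ 15.810.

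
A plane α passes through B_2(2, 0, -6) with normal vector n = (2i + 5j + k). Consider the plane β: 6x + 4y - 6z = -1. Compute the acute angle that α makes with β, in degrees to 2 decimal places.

59.60

α: n·r = n·B_2 gives 2x + 5y + z = -2.
cos θ = |n₁·n₂| / (|n₁||n₂|) = |26| / (√30 · √88).
θ = arccos(0.50602) ≈ 59.60°.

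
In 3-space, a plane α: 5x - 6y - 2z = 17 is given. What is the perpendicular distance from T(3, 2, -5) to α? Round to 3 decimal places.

n·T − d = (5)·(3) + (-6)·(2) + (-2)·(-5) − 17 = -4; |n| = √65.
Distance = |-4| / √65 = 4/√65 ≈ 0.496.

0.496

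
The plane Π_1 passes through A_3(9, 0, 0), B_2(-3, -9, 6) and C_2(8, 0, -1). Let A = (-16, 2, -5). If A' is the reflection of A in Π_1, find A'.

(-8, -14, -13)

A_3B_2 = (-12, -9, 6), A_3C_2 = (-1, 0, -1); a normal to Π_1 is A_3B_2 × A_3C_2 = (9, -18, -9).
Using A_3: Π_1 has equation 9x - 18y - 9z = 81.
λ = (n·A − d)/|n|² = (-135 − 81)/486 = -4/9.
Reflection = A − 2λn = (-16, 2, -5) − (-8/9)·(9, -18, -9) = (-8, -14, -13).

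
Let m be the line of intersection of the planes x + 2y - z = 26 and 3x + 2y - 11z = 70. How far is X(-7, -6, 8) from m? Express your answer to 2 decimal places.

21.93

Direction of m: (1, 2, -1) × (3, 2, -11) = (-20, 8, -4).
A point on m: solving the two plane equations with x = 7 gives (7, 8, -3).
Taking (7, 8, -3) on m with direction v = (-20, 8, -4): w = X − (7, 8, -3) = (-14, -14, 11), and w × v = (-32, -276, -392).
Distance = |w × v| / |v| = √230864 / √480 ≈ 21.93.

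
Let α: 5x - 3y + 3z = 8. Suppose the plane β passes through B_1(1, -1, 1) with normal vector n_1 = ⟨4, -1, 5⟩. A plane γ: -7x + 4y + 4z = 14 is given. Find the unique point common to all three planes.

(-2, -3, 3)

β: n_1·r = n_1·B_1 gives 4x - y + 5z = 10.
Solving the 3×3 linear system 5x - 3y + 3z = 8, 4x - y + 5z = 10, -7x + 4y + 4z = 14 (e.g. by elimination or Cramer's rule, determinant = 60) gives (-2, -3, 3).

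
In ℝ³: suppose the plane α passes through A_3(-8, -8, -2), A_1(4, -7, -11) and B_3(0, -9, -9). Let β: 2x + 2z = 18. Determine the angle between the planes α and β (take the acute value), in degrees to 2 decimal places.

A_3A_1 = (12, 1, -9), A_3B_3 = (8, -1, -7); a normal to α is A_3A_1 × A_3B_3 = (-16, 12, -20).
Using A_3: α has equation -16x + 12y - 20z = 72.
cos θ = |n₁·n₂| / (|n₁||n₂|) = |-72| / (√800 · √8).
θ = arccos(0.90000) ≈ 25.84°.

25.84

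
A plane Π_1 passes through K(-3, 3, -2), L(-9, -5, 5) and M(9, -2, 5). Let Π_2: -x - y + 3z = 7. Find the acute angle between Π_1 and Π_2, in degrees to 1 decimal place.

KL = (-6, -8, 7), KM = (12, -5, 7); a normal to Π_1 is KL × KM = (-21, 126, 126).
Using K: Π_1 has equation -21x + 126y + 126z = 189.
cos θ = |n₁·n₂| / (|n₁||n₂|) = |273| / (√32193 · √11).
θ = arccos(0.45876) ≈ 62.7°.

62.7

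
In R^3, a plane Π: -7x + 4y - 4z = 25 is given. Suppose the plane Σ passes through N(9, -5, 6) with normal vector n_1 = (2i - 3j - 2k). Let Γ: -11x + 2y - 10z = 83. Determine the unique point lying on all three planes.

Σ: n_1·r = n_1·N gives 2x - 3y - 2z = 21.
Solving the 3×3 linear system -7x + 4y - 4z = 25, 2x - 3y - 2z = 21, -11x + 2y - 10z = 83 (e.g. by elimination or Cramer's rule, determinant = 46) gives (-3, -5, -6).

(-3, -5, -6)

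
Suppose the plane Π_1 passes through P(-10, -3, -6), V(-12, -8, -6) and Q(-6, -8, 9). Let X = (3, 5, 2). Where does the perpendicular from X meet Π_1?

PV = (-2, -5, 0), PQ = (4, -5, 15); a normal to Π_1 is PV × PQ = (-75, 30, 30).
Using P: Π_1 has equation -75x + 30y + 30z = 480.
Foot = X − λn with λ = (n·X − d)/|n|² = (-15 − 480)/7425 = -1/15.
Foot = (3, 5, 2) − (-1/15)·(-75, 30, 30) = (-2, 7, 4).

(-2, 7, 4)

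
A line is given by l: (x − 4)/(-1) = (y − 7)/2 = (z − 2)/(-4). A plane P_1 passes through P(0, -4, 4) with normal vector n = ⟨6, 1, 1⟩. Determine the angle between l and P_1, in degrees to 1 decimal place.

l has direction (-1, 2, -4) through (4, 7, 2).
P_1: n·r = n·P gives 6x + y + z = 0.
sin θ = |n·v| / (|n||v|) = |-8| / (√38 · √21) = 0.28320.
θ ≈ 16.5°.

16.5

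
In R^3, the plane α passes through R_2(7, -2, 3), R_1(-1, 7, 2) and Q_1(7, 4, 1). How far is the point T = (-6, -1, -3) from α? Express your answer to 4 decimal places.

R_2R_1 = (-8, 9, -1), R_2Q_1 = (0, 6, -2); a normal to α is R_2R_1 × R_2Q_1 = (-12, -16, -48).
Using R_2: α has equation -12x - 16y - 48z = -196.
n·T − d = (-12)·(-6) + (-16)·(-1) + (-48)·(-3) − (-196) = 428; |n| = √2704.
Distance = |428| / √2704 = 428/√2704 ≈ 8.2308.

8.2308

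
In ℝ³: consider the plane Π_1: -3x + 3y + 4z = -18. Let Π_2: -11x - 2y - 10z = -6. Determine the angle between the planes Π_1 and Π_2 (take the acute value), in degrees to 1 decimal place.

81.5

cos θ = |n₁·n₂| / (|n₁||n₂|) = |-13| / (√34 · √225).
θ = arccos(0.14863) ≈ 81.5°.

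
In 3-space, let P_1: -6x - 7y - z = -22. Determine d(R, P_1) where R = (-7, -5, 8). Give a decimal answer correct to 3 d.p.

9.813

n·R − d = (-6)·(-7) + (-7)·(-5) + (-1)·(8) − (-22) = 91; |n| = √86.
Distance = |91| / √86 = 91/√86 ≈ 9.813.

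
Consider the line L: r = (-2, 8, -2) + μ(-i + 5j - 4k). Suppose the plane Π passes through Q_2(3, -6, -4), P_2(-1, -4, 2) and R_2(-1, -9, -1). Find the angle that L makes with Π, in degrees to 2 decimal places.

49.13

Q_2P_2 = (-4, 2, 6), Q_2R_2 = (-4, -3, 3); a normal to Π is Q_2P_2 × Q_2R_2 = (24, -12, 20).
Using Q_2: Π has equation 24x - 12y + 20z = 64.
sin θ = |n·v| / (|n||v|) = |-164| / (√1120 · √42) = 0.75615.
θ ≈ 49.13°.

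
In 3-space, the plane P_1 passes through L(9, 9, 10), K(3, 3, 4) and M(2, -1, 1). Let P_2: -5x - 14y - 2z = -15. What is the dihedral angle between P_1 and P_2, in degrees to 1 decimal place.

LK = (-6, -6, -6), LM = (-7, -10, -9); a normal to P_1 is LK × LM = (-6, -12, 18).
Using L: P_1 has equation -6x - 12y + 18z = 18.
cos θ = |n₁·n₂| / (|n₁||n₂|) = |162| / (√504 · √225).
θ = arccos(0.48107) ≈ 61.2°.

61.2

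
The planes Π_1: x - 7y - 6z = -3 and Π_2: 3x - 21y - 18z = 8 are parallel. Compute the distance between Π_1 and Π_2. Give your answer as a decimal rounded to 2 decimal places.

Rescale Π_2 by 1/3: x - 7y - 6z = 8/3. Then distance = |-3 − (8/3)| / √86 ≈ 0.61.

0.61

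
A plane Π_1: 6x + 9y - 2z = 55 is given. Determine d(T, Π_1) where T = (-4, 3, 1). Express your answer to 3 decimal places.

n·T − d = (6)·(-4) + (9)·(3) + (-2)·(1) − 55 = -54; |n| = √121.
Distance = |-54| / √121 = 54/√121 ≈ 4.909.

4.909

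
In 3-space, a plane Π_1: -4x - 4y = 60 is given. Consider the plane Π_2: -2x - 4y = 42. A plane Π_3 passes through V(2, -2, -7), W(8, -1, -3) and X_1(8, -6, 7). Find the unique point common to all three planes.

VW = (6, 1, 4), VX_1 = (6, -4, 14); a normal to Π_3 is VW × VX_1 = (30, -60, -30).
Using V: Π_3 has equation 30x - 60y - 30z = 390.
Solving the 3×3 linear system -4x - 4y = 60, -2x - 4y = 42, 30x - 60y - 30z = 390 (e.g. by elimination or Cramer's rule, determinant = -240) gives (-9, -6, -10).

(-9, -6, -10)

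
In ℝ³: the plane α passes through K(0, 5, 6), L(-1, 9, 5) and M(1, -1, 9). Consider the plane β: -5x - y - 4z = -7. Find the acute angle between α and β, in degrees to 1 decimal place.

KL = (-1, 4, -1), KM = (1, -6, 3); a normal to α is KL × KM = (6, 2, 2).
Using K: α has equation 6x + 2y + 2z = 22.
cos θ = |n₁·n₂| / (|n₁||n₂|) = |-40| / (√44 · √42).
θ = arccos(0.93048) ≈ 21.5°.

21.5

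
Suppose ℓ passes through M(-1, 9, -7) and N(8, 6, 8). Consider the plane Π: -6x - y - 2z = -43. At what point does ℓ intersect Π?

A direction vector for ℓ is N − M = (9, -3, 15).
Substitute r = (-1, 9, -7) + t(9, -3, 15) into the plane: 11 + (-81)t = -43, so t = 2/3.
Intersection: (-1, 9, -7) + (2/3)·(9, -3, 15) = (5, 7, 3).

(5, 7, 3)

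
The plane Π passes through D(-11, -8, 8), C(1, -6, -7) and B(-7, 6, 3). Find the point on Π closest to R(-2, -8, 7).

(-7, -8, 3)

DC = (12, 2, -15), DB = (4, 14, -5); a normal to Π is DC × DB = (200, 0, 160).
Using D: Π has equation 200x + 160z = -920.
Foot = R − λn with λ = (n·R − d)/|n|² = (720 − (-920))/65600 = 1/40.
Foot = (-2, -8, 7) − (1/40)·(200, 0, 160) = (-7, -8, 3).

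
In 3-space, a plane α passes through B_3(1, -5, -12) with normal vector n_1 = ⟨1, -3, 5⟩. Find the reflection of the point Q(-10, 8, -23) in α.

α: n_1·r = n_1·B_3 gives x - 3y + 5z = -44.
λ = (n·Q − d)/|n|² = (-149 − (-44))/35 = -3.
Reflection = Q − 2λn = (-10, 8, -23) − (-6)·(1, -3, 5) = (-4, -10, 7).

(-4, -10, 7)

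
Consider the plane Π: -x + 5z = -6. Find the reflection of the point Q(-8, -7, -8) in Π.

(-10, -7, 2)

λ = (n·Q − d)/|n|² = (-32 − (-6))/26 = -1.
Reflection = Q − 2λn = (-8, -7, -8) − (-2)·(-1, 0, 5) = (-10, -7, 2).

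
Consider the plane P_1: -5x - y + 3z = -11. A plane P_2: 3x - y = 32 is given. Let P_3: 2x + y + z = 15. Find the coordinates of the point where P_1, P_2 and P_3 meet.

Solving the 3×3 linear system -5x - y + 3z = -11, 3x - y = 32, 2x + y + z = 15 (e.g. by elimination or Cramer's rule, determinant = 23) gives (8, -8, 7).

(8, -8, 7)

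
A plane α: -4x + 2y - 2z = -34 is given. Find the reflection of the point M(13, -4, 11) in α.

λ = (n·M − d)/|n|² = (-82 − (-34))/24 = -2.
Reflection = M − 2λn = (13, -4, 11) − (-4)·(-4, 2, -2) = (-3, 4, 3).

(-3, 4, 3)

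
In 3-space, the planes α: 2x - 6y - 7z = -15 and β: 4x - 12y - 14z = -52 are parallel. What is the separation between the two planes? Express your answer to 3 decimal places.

Rescale β by 1/2: 2x - 6y - 7z = -26. Then distance = |-15 − (-26)| / √89 ≈ 1.166.

1.166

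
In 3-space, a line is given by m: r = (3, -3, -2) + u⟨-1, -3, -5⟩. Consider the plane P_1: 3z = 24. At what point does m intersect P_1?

Substitute r = (3, -3, -2) + t(-1, -3, -5) into the plane: -6 + (-15)t = 24, so t = -2.
Intersection: (3, -3, -2) + (-2)·(-1, -3, -5) = (5, 3, 8).

(5, 3, 8)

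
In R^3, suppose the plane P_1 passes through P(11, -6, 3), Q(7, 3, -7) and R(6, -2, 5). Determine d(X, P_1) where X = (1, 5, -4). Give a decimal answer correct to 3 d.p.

PQ = (-4, 9, -10), PR = (-5, 4, 2); a normal to P_1 is PQ × PR = (58, 58, 29).
Using P: P_1 has equation 58x + 58y + 29z = 377.
n·X − d = (58)·(1) + (58)·(5) + (29)·(-4) − 377 = -145; |n| = √7569.
Distance = |-145| / √7569 = 145/√7569 ≈ 1.667.

1.667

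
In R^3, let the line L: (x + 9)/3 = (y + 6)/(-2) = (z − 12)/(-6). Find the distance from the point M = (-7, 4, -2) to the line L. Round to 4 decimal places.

14.1421

L has direction (3, -2, -6) through (-9, -6, 12).
Taking (-9, -6, 12) on L with direction v = (3, -2, -6): w = M − (-9, -6, 12) = (2, 10, -14), and w × v = (-88, -30, -34).
Distance = |w × v| / |v| = √9800 / √49 ≈ 14.1421.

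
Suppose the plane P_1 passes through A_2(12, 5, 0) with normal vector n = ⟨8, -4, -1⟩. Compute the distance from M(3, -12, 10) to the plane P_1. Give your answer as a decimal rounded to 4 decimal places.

1.5556

P_1: n·r = n·A_2 gives 8x - 4y - z = 76.
n·M − d = (8)·(3) + (-4)·(-12) + (-1)·(10) − 76 = -14; |n| = √81.
Distance = |-14| / √81 = 14/√81 ≈ 1.5556.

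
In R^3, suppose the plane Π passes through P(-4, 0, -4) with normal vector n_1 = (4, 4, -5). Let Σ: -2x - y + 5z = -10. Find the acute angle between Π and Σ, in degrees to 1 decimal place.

26.5

Π: n_1·r = n_1·P gives 4x + 4y - 5z = 4.
cos θ = |n₁·n₂| / (|n₁||n₂|) = |-37| / (√57 · √30).
θ = arccos(0.89475) ≈ 26.5°.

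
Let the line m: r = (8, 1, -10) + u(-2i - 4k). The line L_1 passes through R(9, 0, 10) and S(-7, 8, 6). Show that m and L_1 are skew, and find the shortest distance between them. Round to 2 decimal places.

5.18

A direction vector for L_1 is S − R = (-16, 8, -4).
Common perpendicular direction n = (-2, 0, -4) × (-16, 8, -4) = (32, 56, -16).
With w = (9, 0, 10) − (8, 1, -10) = (1, -1, 20), w · n = -344.
Since n ≠ 0 the lines are not parallel, and w · n = -344 ≠ 0 so they do not intersect; hence they are skew.
Distance = |w · n| / |n| = |-344| / √4416 ≈ 5.18.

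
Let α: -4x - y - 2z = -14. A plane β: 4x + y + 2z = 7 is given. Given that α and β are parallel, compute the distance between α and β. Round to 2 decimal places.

1.53

Rescale β by 1/(-1): -4x - y - 2z = -7. Then distance = |-14 − (-7)| / √21 ≈ 1.53.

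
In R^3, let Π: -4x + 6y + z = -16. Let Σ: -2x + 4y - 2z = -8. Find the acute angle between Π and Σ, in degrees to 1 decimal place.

cos θ = |n₁·n₂| / (|n₁||n₂|) = |30| / (√53 · √24).
θ = arccos(0.84116) ≈ 32.7°.

32.7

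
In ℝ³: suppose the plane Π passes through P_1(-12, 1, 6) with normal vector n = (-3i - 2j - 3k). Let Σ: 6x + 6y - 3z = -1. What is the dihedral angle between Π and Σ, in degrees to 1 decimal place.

60.2

Π: n·r = n·P_1 gives -3x - 2y - 3z = 16.
cos θ = |n₁·n₂| / (|n₁||n₂|) = |-21| / (√22 · √81).
θ = arccos(0.49747) ≈ 60.2°.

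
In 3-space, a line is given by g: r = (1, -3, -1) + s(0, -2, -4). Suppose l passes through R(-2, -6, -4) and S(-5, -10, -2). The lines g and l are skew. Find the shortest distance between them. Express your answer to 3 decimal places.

1.744

A direction vector for l is S − R = (-3, -4, 2).
Common perpendicular direction n = (0, -2, -4) × (-3, -4, 2) = (-20, 12, -6).
With w = (-2, -6, -4) − (1, -3, -1) = (-3, -3, -3), w · n = 42.
Distance = |w · n| / |n| = |42| / √580 ≈ 1.744.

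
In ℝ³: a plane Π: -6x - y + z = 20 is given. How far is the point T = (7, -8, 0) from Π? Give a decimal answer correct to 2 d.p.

n·T − d = (-6)·(7) + (-1)·(-8) + (1)·(0) − 20 = -54; |n| = √38.
Distance = |-54| / √38 = 54/√38 ≈ 8.76.

8.76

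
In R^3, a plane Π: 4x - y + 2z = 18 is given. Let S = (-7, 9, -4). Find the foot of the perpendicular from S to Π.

(5, 6, 2)

Foot = S − λn with λ = (n·S − d)/|n|² = (-45 − 18)/21 = -3.
Foot = (-7, 9, -4) − (-3)·(4, -1, 2) = (5, 6, 2).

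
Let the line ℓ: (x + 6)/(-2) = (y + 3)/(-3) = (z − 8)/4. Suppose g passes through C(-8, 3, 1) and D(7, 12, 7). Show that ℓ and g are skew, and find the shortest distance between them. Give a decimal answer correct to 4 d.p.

ℓ has direction (-2, -3, 4) through (-6, -3, 8).
A direction vector for g is D − C = (15, 9, 6).
Common perpendicular direction n = (-2, -3, 4) × (15, 9, 6) = (-54, 72, 27).
With w = (-8, 3, 1) − (-6, -3, 8) = (-2, 6, -7), w · n = 351.
Since n ≠ 0 the lines are not parallel, and w · n = 351 ≠ 0 so they do not intersect; hence they are skew.
Distance = |w · n| / |n| = |351| / √8829 ≈ 3.7355.

3.7355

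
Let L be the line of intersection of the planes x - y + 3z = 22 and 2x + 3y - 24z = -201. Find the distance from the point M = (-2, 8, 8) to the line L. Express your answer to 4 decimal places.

Direction of L: (1, -1, 3) × (2, 3, -24) = (15, 30, 5).
A point on L: solving the two plane equations with x = -6 gives (-6, -7, 7).
Taking (-6, -7, 7) on L with direction v = (15, 30, 5): w = M − (-6, -7, 7) = (4, 15, 1), and w × v = (45, -5, -105).
Distance = |w × v| / |v| = √13075 / √1150 ≈ 3.3719.

3.3719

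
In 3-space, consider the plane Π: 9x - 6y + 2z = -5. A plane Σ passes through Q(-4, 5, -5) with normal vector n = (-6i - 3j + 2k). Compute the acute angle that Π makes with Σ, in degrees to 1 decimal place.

65.4

Σ: n·r = n·Q gives -6x - 3y + 2z = -1.
cos θ = |n₁·n₂| / (|n₁||n₂|) = |-32| / (√121 · √49).
θ = arccos(0.41558) ≈ 65.4°.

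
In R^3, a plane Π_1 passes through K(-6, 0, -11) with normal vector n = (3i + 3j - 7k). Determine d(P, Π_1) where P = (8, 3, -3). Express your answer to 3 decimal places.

0.611

Π_1: n·r = n·K gives 3x + 3y - 7z = 59.
n·P − d = (3)·(8) + (3)·(3) + (-7)·(-3) − 59 = -5; |n| = √67.
Distance = |-5| / √67 = 5/√67 ≈ 0.611.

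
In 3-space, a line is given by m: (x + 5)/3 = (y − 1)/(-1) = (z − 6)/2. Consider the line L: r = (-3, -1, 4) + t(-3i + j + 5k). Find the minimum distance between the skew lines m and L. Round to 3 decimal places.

m has direction (3, -1, 2) through (-5, 1, 6).
Common perpendicular direction n = (3, -1, 2) × (-3, 1, 5) = (-7, -21, 0).
With w = (-3, -1, 4) − (-5, 1, 6) = (2, -2, -2), w · n = 28.
Distance = |w · n| / |n| = |28| / √490 ≈ 1.265.

1.265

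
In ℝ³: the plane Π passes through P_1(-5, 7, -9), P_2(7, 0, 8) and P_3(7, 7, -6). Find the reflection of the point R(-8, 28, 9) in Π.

(-2, -20, -15)

P_1P_2 = (12, -7, 17), P_1P_3 = (12, 0, 3); a normal to Π is P_1P_2 × P_1P_3 = (-21, 168, 84).
Using P_1: Π has equation -21x + 168y + 84z = 525.
λ = (n·R − d)/|n|² = (5628 − 525)/35721 = 1/7.
Reflection = R − 2λn = (-8, 28, 9) − (2/7)·(-21, 168, 84) = (-2, -20, -15).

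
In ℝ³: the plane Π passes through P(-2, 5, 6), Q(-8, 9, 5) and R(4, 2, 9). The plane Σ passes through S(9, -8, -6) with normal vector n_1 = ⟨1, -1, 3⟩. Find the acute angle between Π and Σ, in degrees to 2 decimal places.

66.93

PQ = (-6, 4, -1), PR = (6, -3, 3); a normal to Π is PQ × PR = (9, 12, -6).
Using P: Π has equation 9x + 12y - 6z = 6.
Σ: n_1·r = n_1·S gives x - y + 3z = -1.
cos θ = |n₁·n₂| / (|n₁||n₂|) = |-21| / (√261 · √11).
θ = arccos(0.39192) ≈ 66.93°.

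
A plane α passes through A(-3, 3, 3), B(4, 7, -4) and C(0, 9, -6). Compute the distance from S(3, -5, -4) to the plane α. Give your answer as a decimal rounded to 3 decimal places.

9.815

AB = (7, 4, -7), AC = (3, 6, -9); a normal to α is AB × AC = (6, 42, 30).
Using A: α has equation 6x + 42y + 30z = 198.
n·S − d = (6)·(3) + (42)·(-5) + (30)·(-4) − 198 = -510; |n| = √2700.
Distance = |-510| / √2700 = 510/√2700 ≈ 9.815.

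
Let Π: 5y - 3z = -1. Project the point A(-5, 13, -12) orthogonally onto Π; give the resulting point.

Foot = A − λn with λ = (n·A − d)/|n|² = (101 − (-1))/34 = 3.
Foot = (-5, 13, -12) − 3·(0, 5, -3) = (-5, -2, -3).

(-5, -2, -3)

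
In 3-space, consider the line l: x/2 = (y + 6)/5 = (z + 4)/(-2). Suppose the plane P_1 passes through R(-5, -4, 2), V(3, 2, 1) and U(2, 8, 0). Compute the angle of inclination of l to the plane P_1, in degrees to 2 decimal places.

l has direction (2, 5, -2) through (0, -6, -4).
RV = (8, 6, -1), RU = (7, 12, -2); a normal to P_1 is RV × RU = (0, 9, 54).
Using R: P_1 has equation 9y + 54z = 72.
sin θ = |n·v| / (|n||v|) = |-63| / (√2997 · √33) = 0.20033.
θ ≈ 11.56°.

11.56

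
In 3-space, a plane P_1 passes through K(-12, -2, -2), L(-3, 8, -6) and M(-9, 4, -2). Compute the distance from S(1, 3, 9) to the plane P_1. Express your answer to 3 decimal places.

KL = (9, 10, -4), KM = (3, 6, 0); a normal to P_1 is KL × KM = (24, -12, 24).
Using K: P_1 has equation 24x - 12y + 24z = -312.
n·S − d = (24)·(1) + (-12)·(3) + (24)·(9) − (-312) = 516; |n| = √1296.
Distance = |516| / √1296 = 516/√1296 ≈ 14.333.

14.333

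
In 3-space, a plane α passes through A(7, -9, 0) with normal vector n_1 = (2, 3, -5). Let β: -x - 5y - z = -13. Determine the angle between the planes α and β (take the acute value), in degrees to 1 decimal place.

α: n_1·r = n_1·A gives 2x + 3y - 5z = -13.
cos θ = |n₁·n₂| / (|n₁||n₂|) = |-12| / (√38 · √27).
θ = arccos(0.37463) ≈ 68.0°.

68.0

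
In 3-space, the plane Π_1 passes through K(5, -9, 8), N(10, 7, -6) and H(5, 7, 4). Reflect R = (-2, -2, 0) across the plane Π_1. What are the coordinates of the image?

KN = (5, 16, -14), KH = (0, 16, -4); a normal to Π_1 is KN × KH = (160, 20, 80).
Using K: Π_1 has equation 160x + 20y + 80z = 1260.
λ = (n·R − d)/|n|² = (-360 − 1260)/32400 = -1/20.
Reflection = R − 2λn = (-2, -2, 0) − (-1/10)·(160, 20, 80) = (14, 0, 8).

(14, 0, 8)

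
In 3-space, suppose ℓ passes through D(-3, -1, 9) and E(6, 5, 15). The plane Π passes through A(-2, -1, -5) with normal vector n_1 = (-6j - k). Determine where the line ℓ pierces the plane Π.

A direction vector for ℓ is E − D = (9, 6, 6).
Π: n_1·r = n_1·A gives -6y - z = 11.
Substitute r = (-3, -1, 9) + t(9, 6, 6) into the plane: -3 + (-42)t = 11, so t = -1/3.
Intersection: (-3, -1, 9) + (-1/3)·(9, 6, 6) = (-6, -3, 7).

(-6, -3, 7)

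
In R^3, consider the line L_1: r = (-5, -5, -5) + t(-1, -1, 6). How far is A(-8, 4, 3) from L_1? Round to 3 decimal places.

10.372

Taking (-5, -5, -5) on L_1 with direction v = (-1, -1, 6): w = A − (-5, -5, -5) = (-3, 9, 8), and w × v = (62, 10, 12).
Distance = |w × v| / |v| = √4088 / √38 ≈ 10.372.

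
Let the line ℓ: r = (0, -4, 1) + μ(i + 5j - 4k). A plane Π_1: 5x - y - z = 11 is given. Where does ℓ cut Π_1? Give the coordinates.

Substitute r = (0, -4, 1) + t(1, 5, -4) into the plane: 3 + 4t = 11, so t = 2.
Intersection: (0, -4, 1) + 2·(1, 5, -4) = (2, 6, -7).

(2, 6, -7)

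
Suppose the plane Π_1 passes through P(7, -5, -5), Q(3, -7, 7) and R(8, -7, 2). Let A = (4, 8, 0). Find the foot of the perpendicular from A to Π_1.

PQ = (-4, -2, 12), PR = (1, -2, 7); a normal to Π_1 is PQ × PR = (10, 40, 10).
Using P: Π_1 has equation 10x + 40y + 10z = -180.
Foot = A − λn with λ = (n·A − d)/|n|² = (360 − (-180))/1800 = 3/10.
Foot = (4, 8, 0) − (3/10)·(10, 40, 10) = (1, -4, -3).

(1, -4, -3)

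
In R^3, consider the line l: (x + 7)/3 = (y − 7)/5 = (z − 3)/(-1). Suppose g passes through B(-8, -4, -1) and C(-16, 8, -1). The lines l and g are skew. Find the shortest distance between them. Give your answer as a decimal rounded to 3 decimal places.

5.223

l has direction (3, 5, -1) through (-7, 7, 3).
A direction vector for g is C − B = (-8, 12, 0).
Common perpendicular direction n = (3, 5, -1) × (-8, 12, 0) = (12, 8, 76).
With w = (-8, -4, -1) − (-7, 7, 3) = (-1, -11, -4), w · n = -404.
Distance = |w · n| / |n| = |-404| / √5984 ≈ 5.223.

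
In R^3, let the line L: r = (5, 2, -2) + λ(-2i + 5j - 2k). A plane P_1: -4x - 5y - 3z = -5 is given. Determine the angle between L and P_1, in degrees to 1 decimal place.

15.7

sin θ = |n·v| / (|n||v|) = |-11| / (√50 · √33) = 0.27080.
θ ≈ 15.7°.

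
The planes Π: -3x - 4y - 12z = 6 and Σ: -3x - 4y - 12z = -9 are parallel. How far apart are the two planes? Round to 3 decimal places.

Same normal n = (-3, -4, -12) with |n| = √169; distance = |6 − (-9)| / |n| = 15/√169 ≈ 1.154.

1.154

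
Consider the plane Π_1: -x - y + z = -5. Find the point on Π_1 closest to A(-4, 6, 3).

(-2, 8, 1)

Foot = A − λn with λ = (n·A − d)/|n|² = (1 − (-5))/3 = 2.
Foot = (-4, 6, 3) − 2·(-1, -1, 1) = (-2, 8, 1).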